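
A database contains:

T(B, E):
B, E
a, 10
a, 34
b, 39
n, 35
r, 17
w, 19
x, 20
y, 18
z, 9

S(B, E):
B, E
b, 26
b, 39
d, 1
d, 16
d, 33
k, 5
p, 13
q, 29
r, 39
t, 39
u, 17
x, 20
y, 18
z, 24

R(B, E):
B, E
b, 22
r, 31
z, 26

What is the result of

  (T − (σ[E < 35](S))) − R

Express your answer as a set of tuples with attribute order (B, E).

{(a, 10), (a, 34), (b, 39), (n, 35), (r, 17), (w, 19), (z, 9)}

σ[E < 35]: keep tuples satisfying E < 35 → {(b, 26), (d, 1), (d, 16), (d, 33), (k, 5), (p, 13), (q, 29), (u, 17), (x, 20), (y, 18), (z, 24)}
Difference: {(a, 10), (a, 34), (b, 39), (n, 35), (r, 17), (w, 19), (x, 20), (y, 18), (z, 9)} with {(b, 26), (d, 1), (d, 16), (d, 33), (k, 5), (p, 13), (q, 29), (u, 17), (x, 20), (y, 18), (z, 24)} → {(a, 10), (a, 34), (b, 39), (n, 35), (r, 17), (w, 19), (z, 9)}
Difference: {(a, 10), (a, 34), (b, 39), (n, 35), (r, 17), (w, 19), (z, 9)} with {(b, 22), (r, 31), (z, 26)} → {(a, 10), (a, 34), (b, 39), (n, 35), (r, 17), (w, 19), (z, 9)}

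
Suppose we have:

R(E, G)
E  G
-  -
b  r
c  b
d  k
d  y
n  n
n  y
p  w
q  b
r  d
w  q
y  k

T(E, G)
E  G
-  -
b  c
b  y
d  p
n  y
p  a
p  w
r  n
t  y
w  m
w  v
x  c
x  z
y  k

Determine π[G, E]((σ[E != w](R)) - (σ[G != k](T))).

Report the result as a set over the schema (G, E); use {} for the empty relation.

Filtering on E != w leaves {(b, r), (c, b), (d, k), (d, y), (n, n), (n, y), (p, w), (q, b), (r, d), (y, k)}.
Filtering on G != k leaves {(b, c), (b, y), (d, p), (n, y), (p, a), (p, w), (r, n), (t, y), (w, m), (w, v), (x, c), (x, z)}.
Taking the difference: {(b, r), (c, b), (d, k), (d, y), (n, n), (q, b), (r, d), (y, k)}
Projecting to G, E: {(b, c), (b, q), (d, r), (k, d), (k, y), (n, n), (r, b), (y, d)}

{(b, c), (b, q), (d, r), (k, d), (k, y), (n, n), (r, b), (y, d)}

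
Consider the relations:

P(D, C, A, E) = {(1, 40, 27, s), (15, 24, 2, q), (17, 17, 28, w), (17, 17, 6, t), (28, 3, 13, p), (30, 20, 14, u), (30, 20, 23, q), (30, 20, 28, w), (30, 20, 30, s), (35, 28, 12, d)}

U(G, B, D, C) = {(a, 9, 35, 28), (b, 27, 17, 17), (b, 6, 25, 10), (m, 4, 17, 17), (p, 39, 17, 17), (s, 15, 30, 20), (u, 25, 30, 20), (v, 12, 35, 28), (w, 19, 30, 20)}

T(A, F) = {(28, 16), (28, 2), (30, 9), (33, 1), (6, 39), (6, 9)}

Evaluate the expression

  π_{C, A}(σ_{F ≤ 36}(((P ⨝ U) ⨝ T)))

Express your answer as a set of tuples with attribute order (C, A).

Natural join on D, C: {(17, 17, 28, w, b, 27), (17, 17, 28, w, m, 4), (17, 17, 28, w, p, 39), (17, 17, 6, t, b, 27), (17, 17, 6, t, m, 4), (17, 17, 6, t, p, 39), (30, 20, 14, u, s, 15), (30, 20, 14, u, u, 25), (30, 20, 14, u, w, 19), (30, 20, 23, q, s, 15), (30, 20, 23, q, u, 25), (30, 20, 23, q, w, 19), (30, 20, 28, w, s, 15), (30, 20, 28, w, u, 25), (30, 20, 28, w, w, 19), (30, 20, 30, s, s, 15), (30, 20, 30, s, u, 25), (30, 20, 30, s, w, 19), (35, 28, 12, d, a, 9), (35, 28, 12, d, v, 12)}
Natural join on A: {(17, 17, 28, w, b, 27, 16), (17, 17, 28, w, b, 27, 2), (17, 17, 28, w, m, 4, 16), (17, 17, 28, w, m, 4, 2), (17, 17, 28, w, p, 39, 16), (17, 17, 28, w, p, 39, 2), (17, 17, 6, t, b, 27, 39), (17, 17, 6, t, b, 27, 9), (17, 17, 6, t, m, 4, 39), (17, 17, 6, t, m, 4, 9), (17, 17, 6, t, p, 39, 39), (17, 17, 6, t, p, 39, 9), (30, 20, 28, w, s, 15, 16), (30, 20, 28, w, s, 15, 2), (30, 20, 28, w, u, 25, 16), (30, 20, 28, w, u, 25, 2), (30, 20, 28, w, w, 19, 16), (30, 20, 28, w, w, 19, 2), (30, 20, 30, s, s, 15, 9), (30, 20, 30, s, u, 25, 9), (30, 20, 30, s, w, 19, 9)}
Selection F ≤ 36: {(17, 17, 28, w, b, 27, 16), (17, 17, 28, w, b, 27, 2), (17, 17, 28, w, m, 4, 16), (17, 17, 28, w, m, 4, 2), (17, 17, 28, w, p, 39, 16), (17, 17, 28, w, p, 39, 2), (17, 17, 6, t, b, 27, 9), (17, 17, 6, t, m, 4, 9), (17, 17, 6, t, p, 39, 9), (30, 20, 28, w, s, 15, 16), (30, 20, 28, w, s, 15, 2), (30, 20, 28, w, u, 25, 16), (30, 20, 28, w, u, 25, 2), (30, 20, 28, w, w, 19, 16), (30, 20, 28, w, w, 19, 2), (30, 20, 30, s, s, 15, 9), (30, 20, 30, s, u, 25, 9), (30, 20, 30, s, w, 19, 9)}
π_{C, A} gives {(17, 28), (17, 6), (20, 28), (20, 30)} (14 duplicate(s) eliminated).

{(17, 28), (17, 6), (20, 28), (20, 30)}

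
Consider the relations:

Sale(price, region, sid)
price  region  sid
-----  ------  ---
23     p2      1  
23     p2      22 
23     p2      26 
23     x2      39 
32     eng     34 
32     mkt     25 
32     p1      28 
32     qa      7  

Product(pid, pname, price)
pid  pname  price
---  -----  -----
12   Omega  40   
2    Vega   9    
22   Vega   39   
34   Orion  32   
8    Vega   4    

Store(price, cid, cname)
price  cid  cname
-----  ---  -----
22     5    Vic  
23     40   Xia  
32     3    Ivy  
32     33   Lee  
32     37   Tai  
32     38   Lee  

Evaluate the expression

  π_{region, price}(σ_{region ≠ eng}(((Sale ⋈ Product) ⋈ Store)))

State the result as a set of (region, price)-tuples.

{(mkt, 32), (p1, 32), (qa, 32)}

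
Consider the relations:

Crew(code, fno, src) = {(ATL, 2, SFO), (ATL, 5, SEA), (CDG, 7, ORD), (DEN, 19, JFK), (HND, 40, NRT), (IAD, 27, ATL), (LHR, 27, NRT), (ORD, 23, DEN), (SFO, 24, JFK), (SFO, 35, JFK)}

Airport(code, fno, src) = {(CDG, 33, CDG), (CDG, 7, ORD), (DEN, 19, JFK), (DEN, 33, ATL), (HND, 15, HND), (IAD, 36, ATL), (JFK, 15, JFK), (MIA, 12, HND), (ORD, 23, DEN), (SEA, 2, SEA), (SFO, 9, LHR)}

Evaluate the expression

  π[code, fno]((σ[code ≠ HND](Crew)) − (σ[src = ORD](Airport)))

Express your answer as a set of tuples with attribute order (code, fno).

{(ATL, 2), (ATL, 5), (DEN, 19), (IAD, 27), (LHR, 27), (ORD, 23), (SFO, 24), (SFO, 35)}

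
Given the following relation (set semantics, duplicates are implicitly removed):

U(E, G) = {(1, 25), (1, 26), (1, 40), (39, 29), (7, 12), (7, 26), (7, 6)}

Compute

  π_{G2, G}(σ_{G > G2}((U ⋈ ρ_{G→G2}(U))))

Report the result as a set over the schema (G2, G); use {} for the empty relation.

ρ[G→G2]: schema becomes (E, G2); tuples unchanged.
Natural join on E: {(1, 25, 25), (1, 25, 26), (1, 25, 40), (1, 26, 25), (1, 26, 26), (1, 26, 40), (1, 40, 25), (1, 40, 26), (1, 40, 40), (39, 29, 29), (7, 12, 12), (7, 12, 26), (7, 12, 6), (7, 26, 12), (7, 26, 26), (7, 26, 6), (7, 6, 12), (7, 6, 26), (7, 6, 6)}
Filtering on G > G2 leaves {(1, 26, 25), (1, 40, 25), (1, 40, 26), (7, 12, 6), (7, 26, 12), (7, 26, 6)}.
π[G2, G]: project onto (G2, G) → {(12, 26), (25, 26), (25, 40), (26, 40), (6, 12), (6, 26)}

{(12, 26), (25, 26), (25, 40), (26, 40), (6, 12), (6, 26)}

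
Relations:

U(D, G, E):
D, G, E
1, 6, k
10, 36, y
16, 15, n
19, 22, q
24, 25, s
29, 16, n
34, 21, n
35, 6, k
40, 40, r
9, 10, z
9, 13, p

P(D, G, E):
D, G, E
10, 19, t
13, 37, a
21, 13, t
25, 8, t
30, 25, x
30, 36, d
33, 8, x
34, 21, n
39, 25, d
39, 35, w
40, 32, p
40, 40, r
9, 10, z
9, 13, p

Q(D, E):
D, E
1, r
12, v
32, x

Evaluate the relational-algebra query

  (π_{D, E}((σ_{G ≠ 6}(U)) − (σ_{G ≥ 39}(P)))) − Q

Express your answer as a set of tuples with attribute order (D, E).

Apply σ_{G ≠ 6}; surviving tuples: {(10, 36, y), (16, 15, n), (19, 22, q), (24, 25, s), (29, 16, n), (34, 21, n), (40, 40, r), (9, 10, z), (9, 13, p)}
Apply σ_{G ≥ 39}; surviving tuples: {(40, 40, r)}
Taking the difference: {(10, 36, y), (16, 15, n), (19, 22, q), (24, 25, s), (29, 16, n), (34, 21, n), (9, 10, z), (9, 13, p)}
Keep only column(s) D, E: {(10, y), (16, n), (19, q), (24, s), (29, n), (34, n), (9, p), (9, z)}
Taking the difference: {(10, y), (16, n), (19, q), (24, s), (29, n), (34, n), (9, p), (9, z)}

{(10, y), (16, n), (19, q), (24, s), (29, n), (34, n), (9, p), (9, z)}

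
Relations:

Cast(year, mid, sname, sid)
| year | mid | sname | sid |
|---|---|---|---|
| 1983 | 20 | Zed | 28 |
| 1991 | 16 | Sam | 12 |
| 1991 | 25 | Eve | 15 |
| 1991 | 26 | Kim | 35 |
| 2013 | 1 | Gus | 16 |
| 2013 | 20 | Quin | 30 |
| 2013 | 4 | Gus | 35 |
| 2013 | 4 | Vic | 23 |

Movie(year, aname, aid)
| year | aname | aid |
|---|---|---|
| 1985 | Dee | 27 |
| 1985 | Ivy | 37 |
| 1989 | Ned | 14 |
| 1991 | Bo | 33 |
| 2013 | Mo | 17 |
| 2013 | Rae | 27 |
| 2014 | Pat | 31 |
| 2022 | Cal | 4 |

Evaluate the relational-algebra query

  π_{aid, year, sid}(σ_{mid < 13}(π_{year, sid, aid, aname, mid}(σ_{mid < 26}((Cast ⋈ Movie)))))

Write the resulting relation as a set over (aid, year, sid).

{(17, 2013, 16), (17, 2013, 23), (17, 2013, 35), (27, 2013, 16), (27, 2013, 23), (27, 2013, 35)}

Natural join on year: {(1991, 16, Sam, 12, Bo, 33), (1991, 25, Eve, 15, Bo, 33), (1991, 26, Kim, 35, Bo, 33), (2013, 1, Gus, 16, Mo, 17), (2013, 1, Gus, 16, Rae, 27), (2013, 20, Quin, 30, Mo, 17), (2013, 20, Quin, 30, Rae, 27), (2013, 4, Gus, 35, Mo, 17), (2013, 4, Gus, 35, Rae, 27), (2013, 4, Vic, 23, Mo, 17), (2013, 4, Vic, 23, Rae, 27)}
Selection mid < 26: {(1991, 16, Sam, 12, Bo, 33), (1991, 25, Eve, 15, Bo, 33), (2013, 1, Gus, 16, Mo, 17), (2013, 1, Gus, 16, Rae, 27), (2013, 20, Quin, 30, Mo, 17), (2013, 20, Quin, 30, Rae, 27), (2013, 4, Gus, 35, Mo, 17), (2013, 4, Gus, 35, Rae, 27), (2013, 4, Vic, 23, Mo, 17), (2013, 4, Vic, 23, Rae, 27)}
π_{year, sid, aid, aname, mid} gives {(1991, 12, 33, Bo, 16), (1991, 15, 33, Bo, 25), (2013, 16, 17, Mo, 1), (2013, 16, 27, Rae, 1), (2013, 23, 17, Mo, 4), (2013, 23, 27, Rae, 4), (2013, 30, 17, Mo, 20), (2013, 30, 27, Rae, 20), (2013, 35, 17, Mo, 4), (2013, 35, 27, Rae, 4)}.
Selection mid < 13: {(2013, 16, 17, Mo, 1), (2013, 16, 27, Rae, 1), (2013, 23, 17, Mo, 4), (2013, 23, 27, Rae, 4), (2013, 35, 17, Mo, 4), (2013, 35, 27, Rae, 4)}
π_{aid, year, sid} gives {(17, 2013, 16), (17, 2013, 23), (17, 2013, 35), (27, 2013, 16), (27, 2013, 23), (27, 2013, 35)}.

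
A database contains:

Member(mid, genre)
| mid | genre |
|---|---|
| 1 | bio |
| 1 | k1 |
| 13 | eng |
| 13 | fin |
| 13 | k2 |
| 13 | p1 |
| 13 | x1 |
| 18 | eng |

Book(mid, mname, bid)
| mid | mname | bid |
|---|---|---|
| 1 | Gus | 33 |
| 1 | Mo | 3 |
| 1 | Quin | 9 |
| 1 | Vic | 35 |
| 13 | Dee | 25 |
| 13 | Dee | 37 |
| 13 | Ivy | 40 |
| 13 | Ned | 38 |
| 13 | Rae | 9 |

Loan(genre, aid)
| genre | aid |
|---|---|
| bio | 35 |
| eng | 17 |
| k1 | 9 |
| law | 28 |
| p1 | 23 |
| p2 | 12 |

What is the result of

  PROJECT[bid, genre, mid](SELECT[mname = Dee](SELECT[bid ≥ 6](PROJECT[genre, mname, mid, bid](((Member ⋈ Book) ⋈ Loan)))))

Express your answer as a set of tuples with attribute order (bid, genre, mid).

Natural join on mid: {(1, bio, Gus, 33), (1, bio, Mo, 3), (1, bio, Quin, 9), (1, bio, Vic, 35), (1, k1, Gus, 33), (1, k1, Mo, 3), (1, k1, Quin, 9), (1, k1, Vic, 35), (13, eng, Dee, 25), (13, eng, Dee, 37), (13, eng, Ivy, 40), (13, eng, Ned, 38), (13, eng, Rae, 9), (13, fin, Dee, 25), (13, fin, Dee, 37), (13, fin, Ivy, 40), (13, fin, Ned, 38), (13, fin, Rae, 9), (13, k2, Dee, 25), (13, k2, Dee, 37), (13, k2, Ivy, 40), (13, k2, Ned, 38), (13, k2, Rae, 9), (13, p1, Dee, 25), (13, p1, Dee, 37), (13, p1, Ivy, 40), (13, p1, Ned, 38), (13, p1, Rae, 9), (13, x1, Dee, 25), (13, x1, Dee, 37), (13, x1, Ivy, 40), (13, x1, Ned, 38), (13, x1, Rae, 9)}
Natural join on genre: {(1, bio, Gus, 33, 35), (1, bio, Mo, 3, 35), (1, bio, Quin, 9, 35), (1, bio, Vic, 35, 35), (1, k1, Gus, 33, 9), (1, k1, Mo, 3, 9), (1, k1, Quin, 9, 9), (1, k1, Vic, 35, 9), (13, eng, Dee, 25, 17), (13, eng, Dee, 37, 17), (13, eng, Ivy, 40, 17), (13, eng, Ned, 38, 17), (13, eng, Rae, 9, 17), (13, p1, Dee, 25, 23), (13, p1, Dee, 37, 23), (13, p1, Ivy, 40, 23), (13, p1, Ned, 38, 23), (13, p1, Rae, 9, 23)}
π[genre, mname, mid, bid]: project onto (genre, mname, mid, bid) → {(bio, Gus, 1, 33), (bio, Mo, 1, 3), (bio, Quin, 1, 9), (bio, Vic, 1, 35), (eng, Dee, 13, 25), (eng, Dee, 13, 37), (eng, Ivy, 13, 40), (eng, Ned, 13, 38), (eng, Rae, 13, 9), (k1, Gus, 1, 33), (k1, Mo, 1, 3), (k1, Quin, 1, 9), (k1, Vic, 1, 35), (p1, Dee, 13, 25), (p1, Dee, 13, 37), (p1, Ivy, 13, 40), (p1, Ned, 13, 38), (p1, Rae, 13, 9)}
σ[bid ≥ 6]: keep tuples satisfying bid ≥ 6 → {(bio, Gus, 1, 33), (bio, Quin, 1, 9), (bio, Vic, 1, 35), (eng, Dee, 13, 25), (eng, Dee, 13, 37), (eng, Ivy, 13, 40), (eng, Ned, 13, 38), (eng, Rae, 13, 9), (k1, Gus, 1, 33), (k1, Quin, 1, 9), (k1, Vic, 1, 35), (p1, Dee, 13, 25), (p1, Dee, 13, 37), (p1, Ivy, 13, 40), (p1, Ned, 13, 38), (p1, Rae, 13, 9)}
σ[mname = Dee]: keep tuples satisfying mname = Dee → {(eng, Dee, 13, 25), (eng, Dee, 13, 37), (p1, Dee, 13, 25), (p1, Dee, 13, 37)}
π[bid, genre, mid]: project onto (bid, genre, mid) → {(25, eng, 13), (25, p1, 13), (37, eng, 13), (37, p1, 13)}

{(25, eng, 13), (25, p1, 13), (37, eng, 13), (37, p1, 13)}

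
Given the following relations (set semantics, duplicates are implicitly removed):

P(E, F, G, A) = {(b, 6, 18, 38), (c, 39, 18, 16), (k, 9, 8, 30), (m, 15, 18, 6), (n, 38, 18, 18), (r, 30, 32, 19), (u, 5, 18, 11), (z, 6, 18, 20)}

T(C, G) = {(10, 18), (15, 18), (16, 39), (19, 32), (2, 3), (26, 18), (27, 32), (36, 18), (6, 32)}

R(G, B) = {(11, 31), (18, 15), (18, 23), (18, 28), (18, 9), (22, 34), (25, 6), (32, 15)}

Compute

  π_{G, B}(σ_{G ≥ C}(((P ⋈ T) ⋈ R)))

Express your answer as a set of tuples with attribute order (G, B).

{(18, 15), (18, 23), (18, 28), (18, 9), (32, 15)}

Natural join on G: {(b, 6, 18, 38, 10), (b, 6, 18, 38, 15), (b, 6, 18, 38, 26), (b, 6, 18, 38, 36), (c, 39, 18, 16, 10), (c, 39, 18, 16, 15), (c, 39, 18, 16, 26), (c, 39, 18, 16, 36), (m, 15, 18, 6, 10), (m, 15, 18, 6, 15), (m, 15, 18, 6, 26), (m, 15, 18, 6, 36), (n, 38, 18, 18, 10), (n, 38, 18, 18, 15), (n, 38, 18, 18, 26), (n, 38, 18, 18, 36), (r, 30, 32, 19, 19), (r, 30, 32, 19, 27), (r, 30, 32, 19, 6), (u, 5, 18, 11, 10), (u, 5, 18, 11, 15), (u, 5, 18, 11, 26), (u, 5, 18, 11, 36), (z, 6, 18, 20, 10), (z, 6, 18, 20, 15), (z, 6, 18, 20, 26), (z, 6, 18, 20, 36)}
Natural join on G: {(b, 6, 18, 38, 10, 15), (b, 6, 18, 38, 10, 23), (b, 6, 18, 38, 10, 28), (b, 6, 18, 38, 10, 9), (b, 6, 18, 38, 15, 15), (b, 6, 18, 38, 15, 23), (b, 6, 18, 38, 15, 28), (b, 6, 18, 38, 15, 9), (b, 6, 18, 38, 26, 15), (b, 6, 18, 38, 26, 23), (b, 6, 18, 38, 26, 28), (b, 6, 18, 38, 26, 9), (b, 6, 18, 38, 36, 15), (b, 6, 18, 38, 36, 23), (b, 6, 18, 38, 36, 28), (b, 6, 18, 38, 36, 9), (c, 39, 18, 16, 10, 15), (c, 39, 18, 16, 10, 23), (c, 39, 18, 16, 10, 28), (c, 39, 18, 16, 10, 9), (c, 39, 18, 16, 15, 15), (c, 39, 18, 16, 15, 23), (c, 39, 18, 16, 15, 28), (c, 39, 18, 16, 15, 9), (c, 39, 18, 16, 26, 15), (c, 39, 18, 16, 26, 23), (c, 39, 18, 16, 26, 28), (c, 39, 18, 16, 26, 9), (c, 39, 18, 16, 36, 15), (c, 39, 18, 16, 36, 23), (c, 39, 18, 16, 36, 28), (c, 39, 18, 16, 36, 9), (m, 15, 18, 6, 10, 15), (m, 15, 18, 6, 10, 23), (m, 15, 18, 6, 10, 28), (m, 15, 18, 6, 10, 9), (m, 15, 18, 6, 15, 15), (m, 15, 18, 6, 15, 23), (m, 15, 18, 6, 15, 28), (m, 15, 18, 6, 15, 9), (m, 15, 18, 6, 26, 15), (m, 15, 18, 6, 26, 23), (m, 15, 18, 6, 26, 28), (m, 15, 18, 6, 26, 9), (m, 15, 18, 6, 36, 15), (m, 15, 18, 6, 36, 23), (m, 15, 18, 6, 36, 28), (m, 15, 18, 6, 36, 9), (n, 38, 18, 18, 10, 15), (n, 38, 18, 18, 10, 23), (n, 38, 18, 18, 10, 28), (n, 38, 18, 18, 10, 9), (n, 38, 18, 18, 15, 15), (n, 38, 18, 18, 15, 23), (n, 38, 18, 18, 15, 28), (n, 38, 18, 18, 15, 9), (n, 38, 18, 18, 26, 15), (n, 38, 18, 18, 26, 23), (n, 38, 18, 18, 26, 28), (n, 38, 18, 18, 26, 9), (n, 38, 18, 18, 36, 15), (n, 38, 18, 18, 36, 23), (n, 38, 18, 18, 36, 28), (n, 38, 18, 18, 36, 9), (r, 30, 32, 19, 19, 15), (r, 30, 32, 19, 27, 15), (r, 30, 32, 19, 6, 15), (u, 5, 18, 11, 10, 15), (u, 5, 18, 11, 10, 23), (u, 5, 18, 11, 10, 28), (u, 5, 18, 11, 10, 9), (u, 5, 18, 11, 15, 15), (u, 5, 18, 11, 15, 23), (u, 5, 18, 11, 15, 28), (u, 5, 18, 11, 15, 9), (u, 5, 18, 11, 26, 15), (u, 5, 18, 11, 26, 23), (u, 5, 18, 11, 26, 28), (u, 5, 18, 11, 26, 9), (u, 5, 18, 11, 36, 15), (u, 5, 18, 11, 36, 23), (u, 5, 18, 11, 36, 28), (u, 5, 18, 11, 36, 9), (z, 6, 18, 20, 10, 15), (z, 6, 18, 20, 10, 23), (z, 6, 18, 20, 10, 28), (z, 6, 18, 20, 10, 9), (z, 6, 18, 20, 15, 15), (z, 6, 18, 20, 15, 23), (z, 6, 18, 20, 15, 28), (z, 6, 18, 20, 15, 9), (z, 6, 18, 20, 26, 15), (z, 6, 18, 20, 26, 23), (z, 6, 18, 20, 26, 28), (z, 6, 18, 20, 26, 9), (z, 6, 18, 20, 36, 15), (z, 6, 18, 20, 36, 23), (z, 6, 18, 20, 36, 28), (z, 6, 18, 20, 36, 9)}
σ[G ≥ C]: keep tuples satisfying G ≥ C → {(b, 6, 18, 38, 10, 15), (b, 6, 18, 38, 10, 23), (b, 6, 18, 38, 10, 28), (b, 6, 18, 38, 10, 9), (b, 6, 18, 38, 15, 15), (b, 6, 18, 38, 15, 23), (b, 6, 18, 38, 15, 28), (b, 6, 18, 38, 15, 9), (c, 39, 18, 16, 10, 15), (c, 39, 18, 16, 10, 23), (c, 39, 18, 16, 10, 28), (c, 39, 18, 16, 10, 9), (c, 39, 18, 16, 15, 15), (c, 39, 18, 16, 15, 23), (c, 39, 18, 16, 15, 28), (c, 39, 18, 16, 15, 9), (m, 15, 18, 6, 10, 15), (m, 15, 18, 6, 10, 23), (m, 15, 18, 6, 10, 28), (m, 15, 18, 6, 10, 9), (m, 15, 18, 6, 15, 15), (m, 15, 18, 6, 15, 23), (m, 15, 18, 6, 15, 28), (m, 15, 18, 6, 15, 9), (n, 38, 18, 18, 10, 15), (n, 38, 18, 18, 10, 23), (n, 38, 18, 18, 10, 28), (n, 38, 18, 18, 10, 9), (n, 38, 18, 18, 15, 15), (n, 38, 18, 18, 15, 23), (n, 38, 18, 18, 15, 28), (n, 38, 18, 18, 15, 9), (r, 30, 32, 19, 19, 15), (r, 30, 32, 19, 27, 15), (r, 30, 32, 19, 6, 15), (u, 5, 18, 11, 10, 15), (u, 5, 18, 11, 10, 23), (u, 5, 18, 11, 10, 28), (u, 5, 18, 11, 10, 9), (u, 5, 18, 11, 15, 15), (u, 5, 18, 11, 15, 23), (u, 5, 18, 11, 15, 28), (u, 5, 18, 11, 15, 9), (z, 6, 18, 20, 10, 15), (z, 6, 18, 20, 10, 23), (z, 6, 18, 20, 10, 28), (z, 6, 18, 20, 10, 9), (z, 6, 18, 20, 15, 15), (z, 6, 18, 20, 15, 23), (z, 6, 18, 20, 15, 28), (z, 6, 18, 20, 15, 9)}
π_{G, B} gives {(18, 15), (18, 23), (18, 28), (18, 9), (32, 15)} (46 duplicate(s) eliminated).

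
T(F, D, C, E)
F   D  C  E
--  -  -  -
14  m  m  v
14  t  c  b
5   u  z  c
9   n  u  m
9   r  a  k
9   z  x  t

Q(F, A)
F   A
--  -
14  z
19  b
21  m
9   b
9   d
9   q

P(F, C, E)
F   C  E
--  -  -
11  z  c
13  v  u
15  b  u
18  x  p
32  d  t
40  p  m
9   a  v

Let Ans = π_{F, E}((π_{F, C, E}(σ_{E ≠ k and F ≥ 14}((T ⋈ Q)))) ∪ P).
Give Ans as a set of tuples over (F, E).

T ⋈ Q (natural join on F): {(14, m, m, v, z), (14, t, c, b, z), (9, n, u, m, b), (9, n, u, m, d), (9, n, u, m, q), (9, r, a, k, b), (9, r, a, k, d), (9, r, a, k, q), (9, z, x, t, b), (9, z, x, t, d), (9, z, x, t, q)}
σ[E ≠ k and F ≥ 14]: keep tuples satisfying E ≠ k and F ≥ 14 → {(14, m, m, v, z), (14, t, c, b, z)}
π[F, C, E]: project onto (F, C, E) → {(14, c, b), (14, m, v)}
Set union of the two operands is {(11, z, c), (13, v, u), (14, c, b), (14, m, v), (15, b, u), (18, x, p), (32, d, t), (40, p, m), (9, a, v)}.
π[F, E]: project onto (F, E) → {(11, c), (13, u), (14, b), (14, v), (15, u), (18, p), (32, t), (40, m), (9, v)}

{(11, c), (13, u), (14, b), (14, v), (15, u), (18, p), (32, t), (40, m), (9, v)}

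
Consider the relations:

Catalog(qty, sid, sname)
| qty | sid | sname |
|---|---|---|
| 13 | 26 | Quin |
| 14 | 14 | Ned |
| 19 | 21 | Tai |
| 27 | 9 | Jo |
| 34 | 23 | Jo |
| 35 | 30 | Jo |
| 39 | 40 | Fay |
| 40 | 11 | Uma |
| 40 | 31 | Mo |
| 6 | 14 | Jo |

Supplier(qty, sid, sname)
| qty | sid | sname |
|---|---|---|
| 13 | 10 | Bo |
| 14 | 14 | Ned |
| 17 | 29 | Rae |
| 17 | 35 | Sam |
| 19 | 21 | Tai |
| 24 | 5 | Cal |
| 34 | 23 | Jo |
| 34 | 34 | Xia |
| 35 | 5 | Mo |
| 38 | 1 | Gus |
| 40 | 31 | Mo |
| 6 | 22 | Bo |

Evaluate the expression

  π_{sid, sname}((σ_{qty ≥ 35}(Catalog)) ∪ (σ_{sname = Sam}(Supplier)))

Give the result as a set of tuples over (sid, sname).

Apply σ_{qty ≥ 35}; surviving tuples: {(35, 30, Jo), (39, 40, Fay), (40, 11, Uma), (40, 31, Mo)}
Apply σ_{sname = Sam}; surviving tuples: {(17, 35, Sam)}
Set union of the two operands is {(17, 35, Sam), (35, 30, Jo), (39, 40, Fay), (40, 11, Uma), (40, 31, Mo)}.
Keep only column(s) sid, sname: {(11, Uma), (30, Jo), (31, Mo), (35, Sam), (40, Fay)}

{(11, Uma), (30, Jo), (31, Mo), (35, Sam), (40, Fay)}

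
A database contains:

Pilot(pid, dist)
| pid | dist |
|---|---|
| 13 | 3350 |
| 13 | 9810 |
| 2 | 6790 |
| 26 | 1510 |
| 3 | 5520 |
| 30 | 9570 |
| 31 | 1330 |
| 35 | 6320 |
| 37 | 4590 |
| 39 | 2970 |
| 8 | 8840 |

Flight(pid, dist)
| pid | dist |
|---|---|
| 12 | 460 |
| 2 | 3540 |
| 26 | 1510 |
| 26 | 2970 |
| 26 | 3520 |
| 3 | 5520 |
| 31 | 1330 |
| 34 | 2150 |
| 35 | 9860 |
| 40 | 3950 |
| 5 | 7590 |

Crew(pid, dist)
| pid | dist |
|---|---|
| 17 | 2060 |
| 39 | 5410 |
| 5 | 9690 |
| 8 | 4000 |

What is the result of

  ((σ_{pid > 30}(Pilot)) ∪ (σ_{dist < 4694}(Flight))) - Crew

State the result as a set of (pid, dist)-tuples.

Apply σ_{pid > 30}; surviving tuples: {(31, 1330), (35, 6320), (37, 4590), (39, 2970)}
Apply σ_{dist < 4694}; surviving tuples: {(12, 460), (2, 3540), (26, 1510), (26, 2970), (26, 3520), (31, 1330), (34, 2150), (40, 3950)}
Union: {(31, 1330), (35, 6320), (37, 4590), (39, 2970)} with {(12, 460), (2, 3540), (26, 1510), (26, 2970), (26, 3520), (31, 1330), (34, 2150), (40, 3950)} → {(12, 460), (2, 3540), (26, 1510), (26, 2970), (26, 3520), (31, 1330), (34, 2150), (35, 6320), (37, 4590), (39, 2970), (40, 3950)}
Difference: {(12, 460), (2, 3540), (26, 1510), (26, 2970), (26, 3520), (31, 1330), (34, 2150), (35, 6320), (37, 4590), (39, 2970), (40, 3950)} with {(17, 2060), (39, 5410), (5, 9690), (8, 4000)} → {(12, 460), (2, 3540), (26, 1510), (26, 2970), (26, 3520), (31, 1330), (34, 2150), (35, 6320), (37, 4590), (39, 2970), (40, 3950)}

{(12, 460), (2, 3540), (26, 1510), (26, 2970), (26, 3520), (31, 1330), (34, 2150), (35, 6320), (37, 4590), (39, 2970), (40, 3950)}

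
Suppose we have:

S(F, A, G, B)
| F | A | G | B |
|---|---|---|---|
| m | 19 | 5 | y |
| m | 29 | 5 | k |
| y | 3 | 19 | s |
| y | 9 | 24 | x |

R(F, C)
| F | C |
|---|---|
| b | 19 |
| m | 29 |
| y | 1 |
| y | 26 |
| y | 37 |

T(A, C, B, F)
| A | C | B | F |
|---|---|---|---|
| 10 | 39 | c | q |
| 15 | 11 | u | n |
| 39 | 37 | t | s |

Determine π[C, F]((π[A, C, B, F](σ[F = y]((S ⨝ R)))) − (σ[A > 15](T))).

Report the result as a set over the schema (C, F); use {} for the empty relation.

{(1, y), (26, y), (37, y)}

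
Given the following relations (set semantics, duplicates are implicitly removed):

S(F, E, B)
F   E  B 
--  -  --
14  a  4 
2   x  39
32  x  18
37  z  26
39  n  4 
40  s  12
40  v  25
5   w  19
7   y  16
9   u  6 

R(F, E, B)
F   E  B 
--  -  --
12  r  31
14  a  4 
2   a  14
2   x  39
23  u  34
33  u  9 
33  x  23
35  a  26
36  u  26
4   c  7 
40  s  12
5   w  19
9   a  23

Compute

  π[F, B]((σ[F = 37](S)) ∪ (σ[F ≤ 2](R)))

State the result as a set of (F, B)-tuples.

{(2, 14), (2, 39), (37, 26)}

σ[F = 37]: keep tuples satisfying F = 37 → {(37, z, 26)}
σ[F ≤ 2]: keep tuples satisfying F ≤ 2 → {(2, a, 14), (2, x, 39)}
Taking the union: {(2, a, 14), (2, x, 39), (37, z, 26)}
Projecting to F, B: {(2, 14), (2, 39), (37, 26)}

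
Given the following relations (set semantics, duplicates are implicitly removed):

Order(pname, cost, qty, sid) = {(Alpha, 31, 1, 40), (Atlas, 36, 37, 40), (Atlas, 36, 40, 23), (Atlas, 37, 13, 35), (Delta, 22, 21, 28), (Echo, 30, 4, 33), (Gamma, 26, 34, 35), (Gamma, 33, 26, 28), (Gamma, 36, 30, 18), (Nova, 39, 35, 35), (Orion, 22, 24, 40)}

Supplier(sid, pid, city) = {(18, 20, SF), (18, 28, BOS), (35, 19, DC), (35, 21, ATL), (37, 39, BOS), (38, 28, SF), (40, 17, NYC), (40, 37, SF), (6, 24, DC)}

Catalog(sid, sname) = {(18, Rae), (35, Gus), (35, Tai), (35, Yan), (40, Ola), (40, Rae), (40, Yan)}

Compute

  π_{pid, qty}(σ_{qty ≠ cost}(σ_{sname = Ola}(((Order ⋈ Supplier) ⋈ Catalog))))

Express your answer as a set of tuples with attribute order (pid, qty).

Joining Order and Supplier on sid yields {(Alpha, 31, 1, 40, 17, NYC), (Alpha, 31, 1, 40, 37, SF), (Atlas, 36, 37, 40, 17, NYC), (Atlas, 36, 37, 40, 37, SF), (Atlas, 37, 13, 35, 19, DC), (Atlas, 37, 13, 35, 21, ATL), (Gamma, 26, 34, 35, 19, DC), (Gamma, 26, 34, 35, 21, ATL), (Gamma, 36, 30, 18, 20, SF), (Gamma, 36, 30, 18, 28, BOS), (Nova, 39, 35, 35, 19, DC), (Nova, 39, 35, 35, 21, ATL), (Orion, 22, 24, 40, 17, NYC), (Orion, 22, 24, 40, 37, SF)}.
Joining (Order ⋈ Supplier) and Catalog on sid yields {(Alpha, 31, 1, 40, 17, NYC, Ola), (Alpha, 31, 1, 40, 17, NYC, Rae), (Alpha, 31, 1, 40, 17, NYC, Yan), (Alpha, 31, 1, 40, 37, SF, Ola), (Alpha, 31, 1, 40, 37, SF, Rae), (Alpha, 31, 1, 40, 37, SF, Yan), (Atlas, 36, 37, 40, 17, NYC, Ola), (Atlas, 36, 37, 40, 17, NYC, Rae), (Atlas, 36, 37, 40, 17, NYC, Yan), (Atlas, 36, 37, 40, 37, SF, Ola), (Atlas, 36, 37, 40, 37, SF, Rae), (Atlas, 36, 37, 40, 37, SF, Yan), (Atlas, 37, 13, 35, 19, DC, Gus), (Atlas, 37, 13, 35, 19, DC, Tai), (Atlas, 37, 13, 35, 19, DC, Yan), (Atlas, 37, 13, 35, 21, ATL, Gus), (Atlas, 37, 13, 35, 21, ATL, Tai), (Atlas, 37, 13, 35, 21, ATL, Yan), (Gamma, 26, 34, 35, 19, DC, Gus), (Gamma, 26, 34, 35, 19, DC, Tai), (Gamma, 26, 34, 35, 19, DC, Yan), (Gamma, 26, 34, 35, 21, ATL, Gus), (Gamma, 26, 34, 35, 21, ATL, Tai), (Gamma, 26, 34, 35, 21, ATL, Yan), (Gamma, 36, 30, 18, 20, SF, Rae), (Gamma, 36, 30, 18, 28, BOS, Rae), (Nova, 39, 35, 35, 19, DC, Gus), (Nova, 39, 35, 35, 19, DC, Tai), (Nova, 39, 35, 35, 19, DC, Yan), (Nova, 39, 35, 35, 21, ATL, Gus), (Nova, 39, 35, 35, 21, ATL, Tai), (Nova, 39, 35, 35, 21, ATL, Yan), (Orion, 22, 24, 40, 17, NYC, Ola), (Orion, 22, 24, 40, 17, NYC, Rae), (Orion, 22, 24, 40, 17, NYC, Yan), (Orion, 22, 24, 40, 37, SF, Ola), (Orion, 22, 24, 40, 37, SF, Rae), (Orion, 22, 24, 40, 37, SF, Yan)}.
Filtering on sname = Ola leaves {(Alpha, 31, 1, 40, 17, NYC, Ola), (Alpha, 31, 1, 40, 37, SF, Ola), (Atlas, 36, 37, 40, 17, NYC, Ola), (Atlas, 36, 37, 40, 37, SF, Ola), (Orion, 22, 24, 40, 17, NYC, Ola), (Orion, 22, 24, 40, 37, SF, Ola)}.
Filtering on qty ≠ cost leaves {(Alpha, 31, 1, 40, 17, NYC, Ola), (Alpha, 31, 1, 40, 37, SF, Ola), (Atlas, 36, 37, 40, 17, NYC, Ola), (Atlas, 36, 37, 40, 37, SF, Ola), (Orion, 22, 24, 40, 17, NYC, Ola), (Orion, 22, 24, 40, 37, SF, Ola)}.
π[pid, qty]: project onto (pid, qty) → {(17, 1), (17, 24), (17, 37), (37, 1), (37, 24), (37, 37)}

{(17, 1), (17, 24), (17, 37), (37, 1), (37, 24), (37, 37)}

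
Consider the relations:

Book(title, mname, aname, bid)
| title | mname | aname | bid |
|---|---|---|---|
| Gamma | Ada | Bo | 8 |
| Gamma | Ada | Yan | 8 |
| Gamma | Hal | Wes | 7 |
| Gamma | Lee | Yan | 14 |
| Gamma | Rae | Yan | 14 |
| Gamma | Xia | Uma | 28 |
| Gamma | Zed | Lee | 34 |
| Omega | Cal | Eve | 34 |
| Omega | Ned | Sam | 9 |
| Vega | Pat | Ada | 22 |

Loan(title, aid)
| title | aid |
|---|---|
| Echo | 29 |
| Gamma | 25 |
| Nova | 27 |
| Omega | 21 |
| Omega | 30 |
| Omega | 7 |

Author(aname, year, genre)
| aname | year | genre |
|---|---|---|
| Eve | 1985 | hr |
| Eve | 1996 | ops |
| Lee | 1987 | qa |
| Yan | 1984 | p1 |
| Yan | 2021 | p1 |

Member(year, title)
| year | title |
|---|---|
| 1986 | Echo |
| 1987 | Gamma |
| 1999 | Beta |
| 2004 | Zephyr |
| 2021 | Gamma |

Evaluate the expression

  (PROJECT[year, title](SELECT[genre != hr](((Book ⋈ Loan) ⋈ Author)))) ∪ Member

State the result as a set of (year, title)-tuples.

Book ⋈ Loan (natural join on title): {(Gamma, Ada, Bo, 8, 25), (Gamma, Ada, Yan, 8, 25), (Gamma, Hal, Wes, 7, 25), (Gamma, Lee, Yan, 14, 25), (Gamma, Rae, Yan, 14, 25), (Gamma, Xia, Uma, 28, 25), (Gamma, Zed, Lee, 34, 25), (Omega, Cal, Eve, 34, 21), (Omega, Cal, Eve, 34, 30), (Omega, Cal, Eve, 34, 7), (Omega, Ned, Sam, 9, 21), (Omega, Ned, Sam, 9, 30), (Omega, Ned, Sam, 9, 7)}
(Book ⋈ Loan) ⋈ Author (natural join on aname): {(Gamma, Ada, Yan, 8, 25, 1984, p1), (Gamma, Ada, Yan, 8, 25, 2021, p1), (Gamma, Lee, Yan, 14, 25, 1984, p1), (Gamma, Lee, Yan, 14, 25, 2021, p1), (Gamma, Rae, Yan, 14, 25, 1984, p1), (Gamma, Rae, Yan, 14, 25, 2021, p1), (Gamma, Zed, Lee, 34, 25, 1987, qa), (Omega, Cal, Eve, 34, 21, 1985, hr), (Omega, Cal, Eve, 34, 21, 1996, ops), (Omega, Cal, Eve, 34, 30, 1985, hr), (Omega, Cal, Eve, 34, 30, 1996, ops), (Omega, Cal, Eve, 34, 7, 1985, hr), (Omega, Cal, Eve, 34, 7, 1996, ops)}
Selection genre != hr: {(Gamma, Ada, Yan, 8, 25, 1984, p1), (Gamma, Ada, Yan, 8, 25, 2021, p1), (Gamma, Lee, Yan, 14, 25, 1984, p1), (Gamma, Lee, Yan, 14, 25, 2021, p1), (Gamma, Rae, Yan, 14, 25, 1984, p1), (Gamma, Rae, Yan, 14, 25, 2021, p1), (Gamma, Zed, Lee, 34, 25, 1987, qa), (Omega, Cal, Eve, 34, 21, 1996, ops), (Omega, Cal, Eve, 34, 30, 1996, ops), (Omega, Cal, Eve, 34, 7, 1996, ops)}
Keep only column(s) year, title (6 duplicate(s) eliminated): {(1984, Gamma), (1987, Gamma), (1996, Omega), (2021, Gamma)}
Union: {(1984, Gamma), (1987, Gamma), (1996, Omega), (2021, Gamma)} with {(1986, Echo), (1987, Gamma), (1999, Beta), (2004, Zephyr), (2021, Gamma)} → {(1984, Gamma), (1986, Echo), (1987, Gamma), (1996, Omega), (1999, Beta), (2004, Zephyr), (2021, Gamma)}

{(1984, Gamma), (1986, Echo), (1987, Gamma), (1996, Omega), (1999, Beta), (2004, Zephyr), (2021, Gamma)}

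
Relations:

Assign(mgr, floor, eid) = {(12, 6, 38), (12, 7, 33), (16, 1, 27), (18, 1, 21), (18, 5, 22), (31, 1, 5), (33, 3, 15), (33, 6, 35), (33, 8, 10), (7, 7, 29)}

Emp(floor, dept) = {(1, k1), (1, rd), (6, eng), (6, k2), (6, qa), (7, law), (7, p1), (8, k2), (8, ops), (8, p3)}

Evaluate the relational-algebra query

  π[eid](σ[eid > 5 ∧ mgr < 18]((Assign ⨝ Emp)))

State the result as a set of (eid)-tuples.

Assign ⋈ Emp (natural join on floor): {(12, 6, 38, eng), (12, 6, 38, k2), (12, 6, 38, qa), (12, 7, 33, law), (12, 7, 33, p1), (16, 1, 27, k1), (16, 1, 27, rd), (18, 1, 21, k1), (18, 1, 21, rd), (31, 1, 5, k1), (31, 1, 5, rd), (33, 6, 35, eng), (33, 6, 35, k2), (33, 6, 35, qa), (33, 8, 10, k2), (33, 8, 10, ops), (33, 8, 10, p3), (7, 7, 29, law), (7, 7, 29, p1)}
σ[eid > 5 ∧ mgr < 18]: keep tuples satisfying eid > 5 ∧ mgr < 18 → {(12, 6, 38, eng), (12, 6, 38, k2), (12, 6, 38, qa), (12, 7, 33, law), (12, 7, 33, p1), (16, 1, 27, k1), (16, 1, 27, rd), (7, 7, 29, law), (7, 7, 29, p1)}
Keep only column(s) eid (5 duplicate(s) eliminated): {27, 29, 33, 38}

{27, 29, 33, 38}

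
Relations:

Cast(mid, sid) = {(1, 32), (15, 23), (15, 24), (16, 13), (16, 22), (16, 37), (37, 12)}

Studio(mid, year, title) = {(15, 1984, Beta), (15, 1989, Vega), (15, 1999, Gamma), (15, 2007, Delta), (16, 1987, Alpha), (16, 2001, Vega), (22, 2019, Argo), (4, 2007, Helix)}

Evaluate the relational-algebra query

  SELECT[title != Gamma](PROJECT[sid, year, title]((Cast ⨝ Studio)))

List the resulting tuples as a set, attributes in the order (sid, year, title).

Cast ⋈ Studio (natural join on mid): {(15, 23, 1984, Beta), (15, 23, 1989, Vega), (15, 23, 1999, Gamma), (15, 23, 2007, Delta), (15, 24, 1984, Beta), (15, 24, 1989, Vega), (15, 24, 1999, Gamma), (15, 24, 2007, Delta), (16, 13, 1987, Alpha), (16, 13, 2001, Vega), (16, 22, 1987, Alpha), (16, 22, 2001, Vega), (16, 37, 1987, Alpha), (16, 37, 2001, Vega)}
π[sid, year, title]: project onto (sid, year, title) → {(13, 1987, Alpha), (13, 2001, Vega), (22, 1987, Alpha), (22, 2001, Vega), (23, 1984, Beta), (23, 1989, Vega), (23, 1999, Gamma), (23, 2007, Delta), (24, 1984, Beta), (24, 1989, Vega), (24, 1999, Gamma), (24, 2007, Delta), (37, 1987, Alpha), (37, 2001, Vega)}
Apply σ_{title != Gamma}; surviving tuples: {(13, 1987, Alpha), (13, 2001, Vega), (22, 1987, Alpha), (22, 2001, Vega), (23, 1984, Beta), (23, 1989, Vega), (23, 2007, Delta), (24, 1984, Beta), (24, 1989, Vega), (24, 2007, Delta), (37, 1987, Alpha), (37, 2001, Vega)}

{(13, 1987, Alpha), (13, 2001, Vega), (22, 1987, Alpha), (22, 2001, Vega), (23, 1984, Beta), (23, 1989, Vega), (23, 2007, Delta), (24, 1984, Beta), (24, 1989, Vega), (24, 2007, Delta), (37, 1987, Alpha), (37, 2001, Vega)}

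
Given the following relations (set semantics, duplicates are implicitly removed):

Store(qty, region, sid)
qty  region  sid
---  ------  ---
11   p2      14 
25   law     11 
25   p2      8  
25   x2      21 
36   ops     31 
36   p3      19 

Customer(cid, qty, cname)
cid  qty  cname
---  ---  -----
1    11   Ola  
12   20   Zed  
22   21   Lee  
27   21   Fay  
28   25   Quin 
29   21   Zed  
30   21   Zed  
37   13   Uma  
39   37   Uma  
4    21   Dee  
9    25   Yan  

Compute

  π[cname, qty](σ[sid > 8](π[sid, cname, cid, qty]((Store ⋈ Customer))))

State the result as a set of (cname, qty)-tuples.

Joining Store and Customer on qty yields {(11, p2, 14, 1, Ola), (25, law, 11, 28, Quin), (25, law, 11, 9, Yan), (25, p2, 8, 28, Quin), (25, p2, 8, 9, Yan), (25, x2, 21, 28, Quin), (25, x2, 21, 9, Yan)}.
Keep only column(s) sid, cname, cid, qty: {(11, Quin, 28, 25), (11, Yan, 9, 25), (14, Ola, 1, 11), (21, Quin, 28, 25), (21, Yan, 9, 25), (8, Quin, 28, 25), (8, Yan, 9, 25)}
Apply σ_{sid > 8}; surviving tuples: {(11, Quin, 28, 25), (11, Yan, 9, 25), (14, Ola, 1, 11), (21, Quin, 28, 25), (21, Yan, 9, 25)}
Keep only column(s) cname, qty (2 duplicate(s) eliminated): {(Ola, 11), (Quin, 25), (Yan, 25)}

{(Ola, 11), (Quin, 25), (Yan, 25)}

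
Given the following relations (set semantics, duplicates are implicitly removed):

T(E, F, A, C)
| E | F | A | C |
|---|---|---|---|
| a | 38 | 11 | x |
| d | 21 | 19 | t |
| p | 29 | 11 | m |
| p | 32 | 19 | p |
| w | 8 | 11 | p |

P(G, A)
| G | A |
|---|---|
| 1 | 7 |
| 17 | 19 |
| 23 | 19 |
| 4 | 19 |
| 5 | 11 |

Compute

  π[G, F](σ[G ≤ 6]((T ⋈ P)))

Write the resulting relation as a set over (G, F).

Joining T and P on A yields {(a, 38, 11, x, 5), (d, 21, 19, t, 17), (d, 21, 19, t, 23), (d, 21, 19, t, 4), (p, 29, 11, m, 5), (p, 32, 19, p, 17), (p, 32, 19, p, 23), (p, 32, 19, p, 4), (w, 8, 11, p, 5)}.
Filtering on G ≤ 6 leaves {(a, 38, 11, x, 5), (d, 21, 19, t, 4), (p, 29, 11, m, 5), (p, 32, 19, p, 4), (w, 8, 11, p, 5)}.
Keep only column(s) G, F: {(4, 21), (4, 32), (5, 29), (5, 38), (5, 8)}

{(4, 21), (4, 32), (5, 29), (5, 38), (5, 8)}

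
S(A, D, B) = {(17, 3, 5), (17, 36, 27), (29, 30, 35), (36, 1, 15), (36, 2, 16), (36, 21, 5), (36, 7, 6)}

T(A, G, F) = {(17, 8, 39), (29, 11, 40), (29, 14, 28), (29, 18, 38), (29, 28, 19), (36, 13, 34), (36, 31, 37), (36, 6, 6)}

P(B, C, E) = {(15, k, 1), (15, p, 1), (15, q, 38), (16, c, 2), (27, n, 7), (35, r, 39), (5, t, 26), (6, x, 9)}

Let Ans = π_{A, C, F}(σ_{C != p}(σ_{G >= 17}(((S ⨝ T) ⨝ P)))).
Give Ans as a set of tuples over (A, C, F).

{(29, r, 19), (29, r, 38), (36, c, 37), (36, k, 37), (36, q, 37), (36, t, 37), (36, x, 37)}

Joining S and T on A yields {(17, 3, 5, 8, 39), (17, 36, 27, 8, 39), (29, 30, 35, 11, 40), (29, 30, 35, 14, 28), (29, 30, 35, 18, 38), (29, 30, 35, 28, 19), (36, 1, 15, 13, 34), (36, 1, 15, 31, 37), (36, 1, 15, 6, 6), (36, 2, 16, 13, 34), (36, 2, 16, 31, 37), (36, 2, 16, 6, 6), (36, 21, 5, 13, 34), (36, 21, 5, 31, 37), (36, 21, 5, 6, 6), (36, 7, 6, 13, 34), (36, 7, 6, 31, 37), (36, 7, 6, 6, 6)}.
Joining (S ⨝ T) and P on B yields {(17, 3, 5, 8, 39, t, 26), (17, 36, 27, 8, 39, n, 7), (29, 30, 35, 11, 40, r, 39), (29, 30, 35, 14, 28, r, 39), (29, 30, 35, 18, 38, r, 39), (29, 30, 35, 28, 19, r, 39), (36, 1, 15, 13, 34, k, 1), (36, 1, 15, 13, 34, p, 1), (36, 1, 15, 13, 34, q, 38), (36, 1, 15, 31, 37, k, 1), (36, 1, 15, 31, 37, p, 1), (36, 1, 15, 31, 37, q, 38), (36, 1, 15, 6, 6, k, 1), (36, 1, 15, 6, 6, p, 1), (36, 1, 15, 6, 6, q, 38), (36, 2, 16, 13, 34, c, 2), (36, 2, 16, 31, 37, c, 2), (36, 2, 16, 6, 6, c, 2), (36, 21, 5, 13, 34, t, 26), (36, 21, 5, 31, 37, t, 26), (36, 21, 5, 6, 6, t, 26), (36, 7, 6, 13, 34, x, 9), (36, 7, 6, 31, 37, x, 9), (36, 7, 6, 6, 6, x, 9)}.
Apply σ_{G >= 17}; surviving tuples: {(29, 30, 35, 18, 38, r, 39), (29, 30, 35, 28, 19, r, 39), (36, 1, 15, 31, 37, k, 1), (36, 1, 15, 31, 37, p, 1), (36, 1, 15, 31, 37, q, 38), (36, 2, 16, 31, 37, c, 2), (36, 21, 5, 31, 37, t, 26), (36, 7, 6, 31, 37, x, 9)}
Apply σ_{C != p}; surviving tuples: {(29, 30, 35, 18, 38, r, 39), (29, 30, 35, 28, 19, r, 39), (36, 1, 15, 31, 37, k, 1), (36, 1, 15, 31, 37, q, 38), (36, 2, 16, 31, 37, c, 2), (36, 21, 5, 31, 37, t, 26), (36, 7, 6, 31, 37, x, 9)}
π_{A, C, F} gives {(29, r, 19), (29, r, 38), (36, c, 37), (36, k, 37), (36, q, 37), (36, t, 37), (36, x, 37)}.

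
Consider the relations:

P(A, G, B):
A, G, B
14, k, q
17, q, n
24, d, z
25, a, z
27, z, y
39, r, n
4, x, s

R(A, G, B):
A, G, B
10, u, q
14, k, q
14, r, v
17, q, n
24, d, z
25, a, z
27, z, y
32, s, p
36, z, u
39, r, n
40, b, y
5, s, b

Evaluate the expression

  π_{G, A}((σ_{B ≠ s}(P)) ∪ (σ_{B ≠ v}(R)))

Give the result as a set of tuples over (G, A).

{(a, 25), (b, 40), (d, 24), (k, 14), (q, 17), (r, 39), (s, 32), (s, 5), (u, 10), (z, 27), (z, 36)}

Selection B ≠ s: {(14, k, q), (17, q, n), (24, d, z), (25, a, z), (27, z, y), (39, r, n)}
Selection B ≠ v: {(10, u, q), (14, k, q), (17, q, n), (24, d, z), (25, a, z), (27, z, y), (32, s, p), (36, z, u), (39, r, n), (40, b, y), (5, s, b)}
Union: {(14, k, q), (17, q, n), (24, d, z), (25, a, z), (27, z, y), (39, r, n)} with {(10, u, q), (14, k, q), (17, q, n), (24, d, z), (25, a, z), (27, z, y), (32, s, p), (36, z, u), (39, r, n), (40, b, y), (5, s, b)} → {(10, u, q), (14, k, q), (17, q, n), (24, d, z), (25, a, z), (27, z, y), (32, s, p), (36, z, u), (39, r, n), (40, b, y), (5, s, b)}
π_{G, A} gives {(a, 25), (b, 40), (d, 24), (k, 14), (q, 17), (r, 39), (s, 32), (s, 5), (u, 10), (z, 27), (z, 36)}.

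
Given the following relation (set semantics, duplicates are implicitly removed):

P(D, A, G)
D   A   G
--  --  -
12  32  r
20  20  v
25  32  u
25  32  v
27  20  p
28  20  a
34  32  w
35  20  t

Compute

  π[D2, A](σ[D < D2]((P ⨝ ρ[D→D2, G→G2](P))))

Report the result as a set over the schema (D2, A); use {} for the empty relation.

ρ[D→D2, G→G2]: schema becomes (D2, A, G2); tuples unchanged.
Natural join on A: {(12, 32, r, 12, r), (12, 32, r, 25, u), (12, 32, r, 25, v), (12, 32, r, 34, w), (20, 20, v, 20, v), (20, 20, v, 27, p), (20, 20, v, 28, a), (20, 20, v, 35, t), (25, 32, u, 12, r), (25, 32, u, 25, u), (25, 32, u, 25, v), (25, 32, u, 34, w), (25, 32, v, 12, r), (25, 32, v, 25, u), (25, 32, v, 25, v), (25, 32, v, 34, w), (27, 20, p, 20, v), (27, 20, p, 27, p), (27, 20, p, 28, a), (27, 20, p, 35, t), (28, 20, a, 20, v), (28, 20, a, 27, p), (28, 20, a, 28, a), (28, 20, a, 35, t), (34, 32, w, 12, r), (34, 32, w, 25, u), (34, 32, w, 25, v), (34, 32, w, 34, w), (35, 20, t, 20, v), (35, 20, t, 27, p), (35, 20, t, 28, a), (35, 20, t, 35, t)}
Selection D < D2: {(12, 32, r, 25, u), (12, 32, r, 25, v), (12, 32, r, 34, w), (20, 20, v, 27, p), (20, 20, v, 28, a), (20, 20, v, 35, t), (25, 32, u, 34, w), (25, 32, v, 34, w), (27, 20, p, 28, a), (27, 20, p, 35, t), (28, 20, a, 35, t)}
π[D2, A]: project onto (D2, A) (6 duplicate(s) eliminated) → {(25, 32), (27, 20), (28, 20), (34, 32), (35, 20)}

{(25, 32), (27, 20), (28, 20), (34, 32), (35, 20)}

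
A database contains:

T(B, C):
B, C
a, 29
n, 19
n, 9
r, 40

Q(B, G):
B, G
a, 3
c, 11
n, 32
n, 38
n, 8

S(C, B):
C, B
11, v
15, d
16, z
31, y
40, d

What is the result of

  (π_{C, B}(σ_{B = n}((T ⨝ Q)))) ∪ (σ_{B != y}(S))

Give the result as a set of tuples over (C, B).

{(11, v), (15, d), (16, z), (19, n), (40, d), (9, n)}

T ⋈ Q (natural join on B): {(a, 29, 3), (n, 19, 32), (n, 19, 38), (n, 19, 8), (n, 9, 32), (n, 9, 38), (n, 9, 8)}
Selection B = n: {(n, 19, 32), (n, 19, 38), (n, 19, 8), (n, 9, 32), (n, 9, 38), (n, 9, 8)}
π_{C, B} gives {(19, n), (9, n)} (4 duplicate(s) eliminated).
Selection B != y: {(11, v), (15, d), (16, z), (40, d)}
Set union of the two operands is {(11, v), (15, d), (16, z), (19, n), (40, d), (9, n)}.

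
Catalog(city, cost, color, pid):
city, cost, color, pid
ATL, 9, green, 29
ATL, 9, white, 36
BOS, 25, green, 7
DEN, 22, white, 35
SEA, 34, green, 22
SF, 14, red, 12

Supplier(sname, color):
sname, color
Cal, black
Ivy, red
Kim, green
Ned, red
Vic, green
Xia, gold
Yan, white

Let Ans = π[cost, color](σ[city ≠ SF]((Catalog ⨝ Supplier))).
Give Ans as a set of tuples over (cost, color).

Natural join on color: {(ATL, 9, green, 29, Kim), (ATL, 9, green, 29, Vic), (ATL, 9, white, 36, Yan), (BOS, 25, green, 7, Kim), (BOS, 25, green, 7, Vic), (DEN, 22, white, 35, Yan), (SEA, 34, green, 22, Kim), (SEA, 34, green, 22, Vic), (SF, 14, red, 12, Ivy), (SF, 14, red, 12, Ned)}
σ[city ≠ SF]: keep tuples satisfying city ≠ SF → {(ATL, 9, green, 29, Kim), (ATL, 9, green, 29, Vic), (ATL, 9, white, 36, Yan), (BOS, 25, green, 7, Kim), (BOS, 25, green, 7, Vic), (DEN, 22, white, 35, Yan), (SEA, 34, green, 22, Kim), (SEA, 34, green, 22, Vic)}
Projecting to cost, color (3 duplicate(s) eliminated): {(22, white), (25, green), (34, green), (9, green), (9, white)}

{(22, white), (25, green), (34, green), (9, green), (9, white)}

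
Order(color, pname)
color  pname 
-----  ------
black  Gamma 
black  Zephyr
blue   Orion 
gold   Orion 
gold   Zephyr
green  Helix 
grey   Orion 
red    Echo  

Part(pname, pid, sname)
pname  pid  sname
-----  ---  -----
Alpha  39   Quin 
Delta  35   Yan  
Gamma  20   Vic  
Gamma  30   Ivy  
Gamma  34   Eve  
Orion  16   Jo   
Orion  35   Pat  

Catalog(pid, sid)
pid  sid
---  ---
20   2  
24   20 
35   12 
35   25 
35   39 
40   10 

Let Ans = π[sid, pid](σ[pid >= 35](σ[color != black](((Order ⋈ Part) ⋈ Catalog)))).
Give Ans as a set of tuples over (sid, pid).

Natural join on pname: {(black, Gamma, 20, Vic), (black, Gamma, 30, Ivy), (black, Gamma, 34, Eve), (blue, Orion, 16, Jo), (blue, Orion, 35, Pat), (gold, Orion, 16, Jo), (gold, Orion, 35, Pat), (grey, Orion, 16, Jo), (grey, Orion, 35, Pat)}
Natural join on pid: {(black, Gamma, 20, Vic, 2), (blue, Orion, 35, Pat, 12), (blue, Orion, 35, Pat, 25), (blue, Orion, 35, Pat, 39), (gold, Orion, 35, Pat, 12), (gold, Orion, 35, Pat, 25), (gold, Orion, 35, Pat, 39), (grey, Orion, 35, Pat, 12), (grey, Orion, 35, Pat, 25), (grey, Orion, 35, Pat, 39)}
Filtering on color != black leaves {(blue, Orion, 35, Pat, 12), (blue, Orion, 35, Pat, 25), (blue, Orion, 35, Pat, 39), (gold, Orion, 35, Pat, 12), (gold, Orion, 35, Pat, 25), (gold, Orion, 35, Pat, 39), (grey, Orion, 35, Pat, 12), (grey, Orion, 35, Pat, 25), (grey, Orion, 35, Pat, 39)}.
Filtering on pid >= 35 leaves {(blue, Orion, 35, Pat, 12), (blue, Orion, 35, Pat, 25), (blue, Orion, 35, Pat, 39), (gold, Orion, 35, Pat, 12), (gold, Orion, 35, Pat, 25), (gold, Orion, 35, Pat, 39), (grey, Orion, 35, Pat, 12), (grey, Orion, 35, Pat, 25), (grey, Orion, 35, Pat, 39)}.
Keep only column(s) sid, pid (6 duplicate(s) eliminated): {(12, 35), (25, 35), (39, 35)}

{(12, 35), (25, 35), (39, 35)}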